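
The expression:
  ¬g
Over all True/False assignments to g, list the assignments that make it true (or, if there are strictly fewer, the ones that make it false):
is true only for:
  g=False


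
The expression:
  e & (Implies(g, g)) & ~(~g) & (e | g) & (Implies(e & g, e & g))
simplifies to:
e & g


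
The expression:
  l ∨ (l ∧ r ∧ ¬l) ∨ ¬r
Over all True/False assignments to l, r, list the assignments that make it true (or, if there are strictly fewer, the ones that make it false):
is false only for:
  l=False, r=True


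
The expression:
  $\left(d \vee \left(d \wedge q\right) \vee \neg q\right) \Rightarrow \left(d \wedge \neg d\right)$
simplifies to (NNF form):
$q \wedge \neg d$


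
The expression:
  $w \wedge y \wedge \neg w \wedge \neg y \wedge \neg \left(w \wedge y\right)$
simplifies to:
$\text{False}$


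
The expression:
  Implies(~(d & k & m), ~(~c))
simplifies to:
c | (d & k & m)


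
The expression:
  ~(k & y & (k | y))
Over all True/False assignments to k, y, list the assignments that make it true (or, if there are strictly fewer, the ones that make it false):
is false only for:
  k=True, y=True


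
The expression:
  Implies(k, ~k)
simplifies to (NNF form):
~k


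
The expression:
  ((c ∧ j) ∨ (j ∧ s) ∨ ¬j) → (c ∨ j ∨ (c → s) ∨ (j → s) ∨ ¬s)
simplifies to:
True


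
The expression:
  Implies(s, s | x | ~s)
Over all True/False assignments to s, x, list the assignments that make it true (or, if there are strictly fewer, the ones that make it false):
is always true.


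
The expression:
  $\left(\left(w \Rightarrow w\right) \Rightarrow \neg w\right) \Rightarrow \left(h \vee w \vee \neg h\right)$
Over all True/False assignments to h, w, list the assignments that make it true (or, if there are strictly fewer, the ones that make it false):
is always true.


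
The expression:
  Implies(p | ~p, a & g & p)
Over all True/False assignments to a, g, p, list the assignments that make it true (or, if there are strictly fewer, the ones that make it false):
is true only for:
  a=True, g=True, p=True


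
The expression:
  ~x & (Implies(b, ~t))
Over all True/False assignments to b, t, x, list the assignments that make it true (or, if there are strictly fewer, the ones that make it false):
is true only for:
  b=False, t=False, x=False;
  b=False, t=True, x=False;
  b=True, t=False, x=False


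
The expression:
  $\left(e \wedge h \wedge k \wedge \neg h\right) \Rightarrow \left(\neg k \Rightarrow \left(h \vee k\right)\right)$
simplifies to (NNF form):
$\text{True}$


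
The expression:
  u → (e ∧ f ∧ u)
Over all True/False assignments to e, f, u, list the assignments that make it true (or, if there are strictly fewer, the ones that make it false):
is false only for:
  e=False, f=False, u=True;
  e=False, f=True, u=True;
  e=True, f=False, u=True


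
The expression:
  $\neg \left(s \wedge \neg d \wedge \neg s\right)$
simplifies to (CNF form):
$\text{True}$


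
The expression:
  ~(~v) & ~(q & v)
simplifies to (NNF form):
v & ~q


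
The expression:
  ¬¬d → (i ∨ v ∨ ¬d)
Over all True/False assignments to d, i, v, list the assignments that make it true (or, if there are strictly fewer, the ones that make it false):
is false only for:
  d=True, i=False, v=False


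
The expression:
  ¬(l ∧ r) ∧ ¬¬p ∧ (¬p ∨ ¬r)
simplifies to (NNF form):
p ∧ ¬r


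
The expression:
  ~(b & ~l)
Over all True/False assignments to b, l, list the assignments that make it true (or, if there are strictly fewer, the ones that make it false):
is false only for:
  b=True, l=False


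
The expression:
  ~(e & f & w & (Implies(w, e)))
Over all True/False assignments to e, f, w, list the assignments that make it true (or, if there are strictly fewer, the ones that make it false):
is false only for:
  e=True, f=True, w=True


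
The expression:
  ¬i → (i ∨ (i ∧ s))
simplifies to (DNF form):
i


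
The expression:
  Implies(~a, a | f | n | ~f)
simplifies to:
True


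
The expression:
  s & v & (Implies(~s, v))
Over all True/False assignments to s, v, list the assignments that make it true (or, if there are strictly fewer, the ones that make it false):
is true only for:
  s=True, v=True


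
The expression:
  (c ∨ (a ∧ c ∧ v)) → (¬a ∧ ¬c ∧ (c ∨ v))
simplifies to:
¬c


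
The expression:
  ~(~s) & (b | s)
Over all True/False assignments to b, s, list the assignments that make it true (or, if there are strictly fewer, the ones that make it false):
is true only for:
  b=False, s=True;
  b=True, s=True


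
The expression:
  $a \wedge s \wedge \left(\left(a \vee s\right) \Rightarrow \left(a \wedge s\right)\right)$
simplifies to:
$a \wedge s$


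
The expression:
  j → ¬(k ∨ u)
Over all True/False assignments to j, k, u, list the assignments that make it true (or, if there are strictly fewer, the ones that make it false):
is false only for:
  j=True, k=False, u=True;
  j=True, k=True, u=False;
  j=True, k=True, u=True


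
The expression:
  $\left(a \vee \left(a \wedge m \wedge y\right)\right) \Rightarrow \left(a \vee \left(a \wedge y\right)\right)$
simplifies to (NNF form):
$\text{True}$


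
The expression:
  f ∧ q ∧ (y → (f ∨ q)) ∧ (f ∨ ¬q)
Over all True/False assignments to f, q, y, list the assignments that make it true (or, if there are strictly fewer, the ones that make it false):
is true only for:
  f=True, q=True, y=False;
  f=True, q=True, y=True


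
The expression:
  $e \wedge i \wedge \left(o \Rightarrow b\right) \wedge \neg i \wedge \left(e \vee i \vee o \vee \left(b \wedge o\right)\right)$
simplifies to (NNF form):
$\text{False}$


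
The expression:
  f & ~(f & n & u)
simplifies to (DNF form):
(f & ~n) | (f & ~u)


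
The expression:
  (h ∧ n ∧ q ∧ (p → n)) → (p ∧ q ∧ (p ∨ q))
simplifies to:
p ∨ ¬h ∨ ¬n ∨ ¬q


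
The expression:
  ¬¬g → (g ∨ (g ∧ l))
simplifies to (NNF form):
True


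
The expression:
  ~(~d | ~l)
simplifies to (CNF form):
d & l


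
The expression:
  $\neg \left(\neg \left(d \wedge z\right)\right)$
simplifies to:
$d \wedge z$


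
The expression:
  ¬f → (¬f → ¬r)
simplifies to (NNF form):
f ∨ ¬r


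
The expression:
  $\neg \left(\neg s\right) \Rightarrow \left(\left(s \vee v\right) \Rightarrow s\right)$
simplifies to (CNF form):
$\text{True}$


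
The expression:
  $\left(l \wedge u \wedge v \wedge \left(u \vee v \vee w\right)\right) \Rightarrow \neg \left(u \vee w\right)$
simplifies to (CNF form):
$\neg l \vee \neg u \vee \neg v$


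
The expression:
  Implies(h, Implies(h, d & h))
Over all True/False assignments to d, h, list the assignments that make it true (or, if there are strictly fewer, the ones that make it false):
is false only for:
  d=False, h=True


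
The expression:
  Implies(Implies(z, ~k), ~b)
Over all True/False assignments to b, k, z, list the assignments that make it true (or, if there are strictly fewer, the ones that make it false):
is false only for:
  b=True, k=False, z=False;
  b=True, k=False, z=True;
  b=True, k=True, z=False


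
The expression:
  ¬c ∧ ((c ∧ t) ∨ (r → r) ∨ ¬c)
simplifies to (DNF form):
¬c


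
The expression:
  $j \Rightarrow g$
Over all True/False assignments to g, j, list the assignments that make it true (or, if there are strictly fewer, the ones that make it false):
is false only for:
  g=False, j=True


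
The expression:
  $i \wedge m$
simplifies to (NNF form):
$i \wedge m$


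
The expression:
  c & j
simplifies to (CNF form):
c & j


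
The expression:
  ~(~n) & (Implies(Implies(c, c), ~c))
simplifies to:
n & ~c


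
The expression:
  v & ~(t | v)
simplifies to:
False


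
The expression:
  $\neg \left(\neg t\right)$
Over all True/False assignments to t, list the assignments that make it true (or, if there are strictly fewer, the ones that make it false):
is true only for:
  t=True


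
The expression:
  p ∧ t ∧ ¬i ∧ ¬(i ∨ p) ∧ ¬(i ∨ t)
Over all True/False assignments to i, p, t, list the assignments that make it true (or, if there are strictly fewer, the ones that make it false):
is never true.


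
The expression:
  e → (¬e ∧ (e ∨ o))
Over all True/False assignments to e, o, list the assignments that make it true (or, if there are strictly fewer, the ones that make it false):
is true only for:
  e=False, o=False;
  e=False, o=True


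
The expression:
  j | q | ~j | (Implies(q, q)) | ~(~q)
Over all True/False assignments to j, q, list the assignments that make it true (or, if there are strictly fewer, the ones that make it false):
is always true.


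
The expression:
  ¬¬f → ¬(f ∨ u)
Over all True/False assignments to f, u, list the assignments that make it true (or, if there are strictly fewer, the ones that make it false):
is true only for:
  f=False, u=False;
  f=False, u=True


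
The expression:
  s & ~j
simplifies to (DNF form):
s & ~j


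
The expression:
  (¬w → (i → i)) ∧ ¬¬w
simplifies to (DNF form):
w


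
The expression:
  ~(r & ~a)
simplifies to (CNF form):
a | ~r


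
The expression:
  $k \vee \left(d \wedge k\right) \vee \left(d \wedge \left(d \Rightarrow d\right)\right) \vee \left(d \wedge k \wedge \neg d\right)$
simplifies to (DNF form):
$d \vee k$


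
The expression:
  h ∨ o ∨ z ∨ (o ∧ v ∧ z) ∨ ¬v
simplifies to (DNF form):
h ∨ o ∨ z ∨ ¬v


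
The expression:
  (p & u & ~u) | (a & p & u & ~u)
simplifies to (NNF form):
False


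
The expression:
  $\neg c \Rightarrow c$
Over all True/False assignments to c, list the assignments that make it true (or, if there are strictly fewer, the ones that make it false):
is true only for:
  c=True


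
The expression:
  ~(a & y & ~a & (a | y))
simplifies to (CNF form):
True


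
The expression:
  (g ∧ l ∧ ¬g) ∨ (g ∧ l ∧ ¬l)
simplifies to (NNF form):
False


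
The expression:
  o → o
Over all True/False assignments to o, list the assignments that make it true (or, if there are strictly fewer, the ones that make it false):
is always true.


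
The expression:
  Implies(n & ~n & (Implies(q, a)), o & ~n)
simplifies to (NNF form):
True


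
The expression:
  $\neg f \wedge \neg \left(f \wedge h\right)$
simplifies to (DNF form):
$\neg f$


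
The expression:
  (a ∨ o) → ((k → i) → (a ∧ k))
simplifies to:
(a ∧ k) ∨ (k ∧ ¬i) ∨ (¬a ∧ ¬o)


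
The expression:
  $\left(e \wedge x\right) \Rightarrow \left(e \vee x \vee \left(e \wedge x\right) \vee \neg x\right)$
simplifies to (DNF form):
$\text{True}$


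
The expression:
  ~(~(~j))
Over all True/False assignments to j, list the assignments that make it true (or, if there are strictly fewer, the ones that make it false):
is true only for:
  j=False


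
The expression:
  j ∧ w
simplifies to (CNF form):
j ∧ w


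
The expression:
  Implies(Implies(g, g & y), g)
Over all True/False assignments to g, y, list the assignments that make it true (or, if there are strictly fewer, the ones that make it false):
is true only for:
  g=True, y=False;
  g=True, y=True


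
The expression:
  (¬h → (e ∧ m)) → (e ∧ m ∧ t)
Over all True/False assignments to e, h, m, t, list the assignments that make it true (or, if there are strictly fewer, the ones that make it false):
is true only for:
  e=False, h=False, m=False, t=False;
  e=False, h=False, m=False, t=True;
  e=False, h=False, m=True, t=False;
  e=False, h=False, m=True, t=True;
  e=True, h=False, m=False, t=False;
  e=True, h=False, m=False, t=True;
  e=True, h=False, m=True, t=True;
  e=True, h=True, m=True, t=True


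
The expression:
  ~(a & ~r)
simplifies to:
r | ~a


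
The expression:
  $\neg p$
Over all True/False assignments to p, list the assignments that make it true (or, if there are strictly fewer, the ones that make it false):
is true only for:
  p=False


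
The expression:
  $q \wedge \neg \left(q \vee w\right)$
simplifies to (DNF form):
$\text{False}$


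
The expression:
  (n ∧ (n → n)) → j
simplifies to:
j ∨ ¬n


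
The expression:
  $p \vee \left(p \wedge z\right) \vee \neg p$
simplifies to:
$\text{True}$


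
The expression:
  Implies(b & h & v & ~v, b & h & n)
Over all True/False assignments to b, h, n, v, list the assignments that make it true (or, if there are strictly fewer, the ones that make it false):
is always true.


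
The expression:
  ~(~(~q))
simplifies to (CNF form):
~q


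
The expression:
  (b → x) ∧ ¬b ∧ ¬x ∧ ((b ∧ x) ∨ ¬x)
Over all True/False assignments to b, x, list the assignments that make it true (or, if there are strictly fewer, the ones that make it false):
is true only for:
  b=False, x=False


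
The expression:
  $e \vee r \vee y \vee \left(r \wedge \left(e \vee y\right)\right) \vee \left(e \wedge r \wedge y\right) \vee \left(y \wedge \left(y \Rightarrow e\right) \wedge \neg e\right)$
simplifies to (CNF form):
$e \vee r \vee y$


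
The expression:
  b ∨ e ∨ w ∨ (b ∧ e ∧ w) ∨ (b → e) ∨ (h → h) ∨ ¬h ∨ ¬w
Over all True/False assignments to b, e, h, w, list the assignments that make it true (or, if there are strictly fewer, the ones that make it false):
is always true.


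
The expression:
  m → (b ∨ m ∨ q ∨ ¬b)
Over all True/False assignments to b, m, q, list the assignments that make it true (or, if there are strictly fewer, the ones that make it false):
is always true.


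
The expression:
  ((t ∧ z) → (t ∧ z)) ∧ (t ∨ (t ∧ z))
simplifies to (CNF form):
t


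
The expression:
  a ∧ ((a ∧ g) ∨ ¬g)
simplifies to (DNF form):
a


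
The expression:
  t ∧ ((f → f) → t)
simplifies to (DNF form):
t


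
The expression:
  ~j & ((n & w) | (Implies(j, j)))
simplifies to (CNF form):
~j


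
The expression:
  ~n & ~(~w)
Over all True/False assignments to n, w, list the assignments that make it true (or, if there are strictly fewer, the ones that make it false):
is true only for:
  n=False, w=True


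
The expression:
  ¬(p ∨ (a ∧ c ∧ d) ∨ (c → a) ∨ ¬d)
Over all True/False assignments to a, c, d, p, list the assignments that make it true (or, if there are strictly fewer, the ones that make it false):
is true only for:
  a=False, c=True, d=True, p=False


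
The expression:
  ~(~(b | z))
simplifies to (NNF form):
b | z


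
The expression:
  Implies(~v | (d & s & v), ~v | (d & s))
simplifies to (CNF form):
True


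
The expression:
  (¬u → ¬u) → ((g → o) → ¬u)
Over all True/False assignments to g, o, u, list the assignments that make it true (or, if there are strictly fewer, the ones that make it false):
is false only for:
  g=False, o=False, u=True;
  g=False, o=True, u=True;
  g=True, o=True, u=True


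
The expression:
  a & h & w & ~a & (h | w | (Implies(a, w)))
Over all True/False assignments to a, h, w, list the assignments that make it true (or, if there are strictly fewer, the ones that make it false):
is never true.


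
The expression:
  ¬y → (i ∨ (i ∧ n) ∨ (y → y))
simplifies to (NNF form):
True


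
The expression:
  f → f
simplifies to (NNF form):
True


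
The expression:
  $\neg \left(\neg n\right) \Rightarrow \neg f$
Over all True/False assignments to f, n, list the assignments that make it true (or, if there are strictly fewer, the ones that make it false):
is false only for:
  f=True, n=True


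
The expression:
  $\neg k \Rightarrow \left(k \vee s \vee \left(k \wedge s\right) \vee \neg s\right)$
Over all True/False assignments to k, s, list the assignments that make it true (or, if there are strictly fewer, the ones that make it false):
is always true.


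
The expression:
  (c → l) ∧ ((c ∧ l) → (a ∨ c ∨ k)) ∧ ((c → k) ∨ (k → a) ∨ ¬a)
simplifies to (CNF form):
l ∨ ¬c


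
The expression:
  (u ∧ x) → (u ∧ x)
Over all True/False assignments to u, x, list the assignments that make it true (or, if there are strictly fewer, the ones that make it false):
is always true.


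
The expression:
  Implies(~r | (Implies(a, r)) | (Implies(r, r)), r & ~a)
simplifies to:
r & ~a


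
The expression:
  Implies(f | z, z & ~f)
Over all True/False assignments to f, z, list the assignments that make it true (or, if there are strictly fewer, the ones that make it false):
is true only for:
  f=False, z=False;
  f=False, z=True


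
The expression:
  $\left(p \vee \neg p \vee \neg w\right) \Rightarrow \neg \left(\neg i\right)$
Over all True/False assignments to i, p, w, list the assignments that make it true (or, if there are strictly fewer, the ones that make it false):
is true only for:
  i=True, p=False, w=False;
  i=True, p=False, w=True;
  i=True, p=True, w=False;
  i=True, p=True, w=True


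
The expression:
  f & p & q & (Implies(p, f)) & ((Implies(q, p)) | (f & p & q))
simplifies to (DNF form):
f & p & q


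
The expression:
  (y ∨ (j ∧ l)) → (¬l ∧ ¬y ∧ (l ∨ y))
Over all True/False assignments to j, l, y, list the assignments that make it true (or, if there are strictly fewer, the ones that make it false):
is true only for:
  j=False, l=False, y=False;
  j=False, l=True, y=False;
  j=True, l=False, y=False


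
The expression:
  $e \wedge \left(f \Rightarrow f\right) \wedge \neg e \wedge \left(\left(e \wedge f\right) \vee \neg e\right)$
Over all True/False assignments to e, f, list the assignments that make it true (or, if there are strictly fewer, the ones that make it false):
is never true.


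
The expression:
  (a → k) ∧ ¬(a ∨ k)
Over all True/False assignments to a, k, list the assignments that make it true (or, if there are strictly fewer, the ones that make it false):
is true only for:
  a=False, k=False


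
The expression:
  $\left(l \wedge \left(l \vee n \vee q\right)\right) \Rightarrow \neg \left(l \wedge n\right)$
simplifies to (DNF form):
$\neg l \vee \neg n$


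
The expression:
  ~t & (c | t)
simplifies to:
c & ~t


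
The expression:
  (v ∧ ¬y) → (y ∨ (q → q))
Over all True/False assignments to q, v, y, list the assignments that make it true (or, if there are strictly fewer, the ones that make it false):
is always true.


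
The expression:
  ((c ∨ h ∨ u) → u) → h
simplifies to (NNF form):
h ∨ (c ∧ ¬u)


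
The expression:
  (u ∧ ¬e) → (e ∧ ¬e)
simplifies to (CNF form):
e ∨ ¬u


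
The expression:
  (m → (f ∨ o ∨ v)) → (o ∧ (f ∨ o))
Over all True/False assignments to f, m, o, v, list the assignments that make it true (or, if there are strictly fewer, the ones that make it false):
is false only for:
  f=False, m=False, o=False, v=False;
  f=False, m=False, o=False, v=True;
  f=False, m=True, o=False, v=True;
  f=True, m=False, o=False, v=False;
  f=True, m=False, o=False, v=True;
  f=True, m=True, o=False, v=False;
  f=True, m=True, o=False, v=True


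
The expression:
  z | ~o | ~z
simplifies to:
True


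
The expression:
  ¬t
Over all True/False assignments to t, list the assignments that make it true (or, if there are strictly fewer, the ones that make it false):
is true only for:
  t=False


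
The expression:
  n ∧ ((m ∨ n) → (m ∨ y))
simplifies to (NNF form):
n ∧ (m ∨ y)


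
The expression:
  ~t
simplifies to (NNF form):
~t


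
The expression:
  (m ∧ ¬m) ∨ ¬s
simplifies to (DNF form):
¬s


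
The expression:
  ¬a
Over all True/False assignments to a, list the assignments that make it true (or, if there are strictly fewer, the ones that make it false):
is true only for:
  a=False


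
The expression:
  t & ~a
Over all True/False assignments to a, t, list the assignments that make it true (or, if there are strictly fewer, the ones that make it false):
is true only for:
  a=False, t=True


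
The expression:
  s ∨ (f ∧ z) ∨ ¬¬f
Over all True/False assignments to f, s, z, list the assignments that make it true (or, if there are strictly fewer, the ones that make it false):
is false only for:
  f=False, s=False, z=False;
  f=False, s=False, z=True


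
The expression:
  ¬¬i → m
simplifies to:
m ∨ ¬i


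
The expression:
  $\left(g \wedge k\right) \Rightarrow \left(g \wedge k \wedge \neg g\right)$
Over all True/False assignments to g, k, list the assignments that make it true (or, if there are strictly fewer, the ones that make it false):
is false only for:
  g=True, k=True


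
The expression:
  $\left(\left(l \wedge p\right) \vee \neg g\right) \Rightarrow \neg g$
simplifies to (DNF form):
$\neg g \vee \neg l \vee \neg p$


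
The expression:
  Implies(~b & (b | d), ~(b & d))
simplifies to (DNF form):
True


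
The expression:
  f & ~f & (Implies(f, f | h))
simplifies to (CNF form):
False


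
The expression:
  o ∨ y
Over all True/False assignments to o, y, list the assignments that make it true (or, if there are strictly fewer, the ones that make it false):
is false only for:
  o=False, y=False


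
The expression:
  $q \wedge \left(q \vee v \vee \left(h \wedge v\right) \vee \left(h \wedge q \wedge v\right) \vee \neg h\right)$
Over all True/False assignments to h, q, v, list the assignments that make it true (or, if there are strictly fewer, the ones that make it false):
is true only for:
  h=False, q=True, v=False;
  h=False, q=True, v=True;
  h=True, q=True, v=False;
  h=True, q=True, v=True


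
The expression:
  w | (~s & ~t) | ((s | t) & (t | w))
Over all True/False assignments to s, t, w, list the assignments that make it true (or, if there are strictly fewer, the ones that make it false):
is false only for:
  s=True, t=False, w=False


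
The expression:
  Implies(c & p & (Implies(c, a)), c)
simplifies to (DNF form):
True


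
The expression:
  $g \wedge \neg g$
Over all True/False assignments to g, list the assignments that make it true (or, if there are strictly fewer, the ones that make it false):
is never true.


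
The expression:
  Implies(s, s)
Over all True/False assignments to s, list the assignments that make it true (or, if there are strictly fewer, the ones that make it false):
is always true.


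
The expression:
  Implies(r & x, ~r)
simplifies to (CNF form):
~r | ~x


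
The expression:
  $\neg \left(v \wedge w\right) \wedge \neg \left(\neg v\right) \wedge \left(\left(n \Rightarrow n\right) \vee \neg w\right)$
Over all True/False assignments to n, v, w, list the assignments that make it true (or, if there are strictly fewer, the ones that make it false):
is true only for:
  n=False, v=True, w=False;
  n=True, v=True, w=False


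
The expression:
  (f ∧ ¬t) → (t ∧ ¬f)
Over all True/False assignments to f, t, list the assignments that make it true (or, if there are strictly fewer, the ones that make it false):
is false only for:
  f=True, t=False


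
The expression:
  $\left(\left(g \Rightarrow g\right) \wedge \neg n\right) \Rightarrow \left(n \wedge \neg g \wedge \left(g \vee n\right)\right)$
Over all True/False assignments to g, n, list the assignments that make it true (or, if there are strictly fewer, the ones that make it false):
is true only for:
  g=False, n=True;
  g=True, n=True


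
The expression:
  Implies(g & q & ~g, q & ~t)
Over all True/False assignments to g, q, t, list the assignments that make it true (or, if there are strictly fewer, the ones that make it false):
is always true.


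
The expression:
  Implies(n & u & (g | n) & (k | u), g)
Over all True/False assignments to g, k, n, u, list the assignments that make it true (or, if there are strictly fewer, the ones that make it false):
is false only for:
  g=False, k=False, n=True, u=True;
  g=False, k=True, n=True, u=True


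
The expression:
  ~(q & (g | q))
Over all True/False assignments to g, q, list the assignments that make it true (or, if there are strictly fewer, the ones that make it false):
is true only for:
  g=False, q=False;
  g=True, q=False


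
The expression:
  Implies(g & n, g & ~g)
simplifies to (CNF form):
~g | ~n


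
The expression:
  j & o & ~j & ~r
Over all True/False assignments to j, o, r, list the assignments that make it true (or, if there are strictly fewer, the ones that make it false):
is never true.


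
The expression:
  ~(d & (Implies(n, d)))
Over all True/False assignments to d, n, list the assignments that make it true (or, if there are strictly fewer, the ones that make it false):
is true only for:
  d=False, n=False;
  d=False, n=True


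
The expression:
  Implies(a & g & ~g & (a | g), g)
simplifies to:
True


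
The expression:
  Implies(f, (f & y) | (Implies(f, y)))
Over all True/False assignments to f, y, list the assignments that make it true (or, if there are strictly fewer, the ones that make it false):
is false only for:
  f=True, y=False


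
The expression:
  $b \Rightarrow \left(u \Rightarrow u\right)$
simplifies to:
$\text{True}$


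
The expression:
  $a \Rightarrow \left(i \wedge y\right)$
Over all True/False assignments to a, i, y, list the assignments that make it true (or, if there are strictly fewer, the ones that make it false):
is false only for:
  a=True, i=False, y=False;
  a=True, i=False, y=True;
  a=True, i=True, y=False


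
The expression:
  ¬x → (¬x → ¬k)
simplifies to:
x ∨ ¬k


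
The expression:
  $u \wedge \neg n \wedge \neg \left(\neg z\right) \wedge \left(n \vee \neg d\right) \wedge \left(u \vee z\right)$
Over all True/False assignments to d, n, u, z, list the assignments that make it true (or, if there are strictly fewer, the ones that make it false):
is true only for:
  d=False, n=False, u=True, z=True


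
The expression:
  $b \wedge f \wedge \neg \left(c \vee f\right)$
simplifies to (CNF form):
$\text{False}$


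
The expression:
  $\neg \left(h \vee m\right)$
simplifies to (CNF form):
$\neg h \wedge \neg m$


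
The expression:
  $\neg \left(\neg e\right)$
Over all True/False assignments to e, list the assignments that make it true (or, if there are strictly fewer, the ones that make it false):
is true only for:
  e=True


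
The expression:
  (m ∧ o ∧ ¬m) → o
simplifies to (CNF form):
True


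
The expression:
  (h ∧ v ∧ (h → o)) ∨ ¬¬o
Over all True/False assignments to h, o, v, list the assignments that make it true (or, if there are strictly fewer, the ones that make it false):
is true only for:
  h=False, o=True, v=False;
  h=False, o=True, v=True;
  h=True, o=True, v=False;
  h=True, o=True, v=True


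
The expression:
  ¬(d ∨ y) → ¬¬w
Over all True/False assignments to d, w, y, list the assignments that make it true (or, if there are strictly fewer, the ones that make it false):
is false only for:
  d=False, w=False, y=False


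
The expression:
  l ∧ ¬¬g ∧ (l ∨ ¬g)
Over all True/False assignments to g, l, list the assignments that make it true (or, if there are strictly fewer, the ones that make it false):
is true only for:
  g=True, l=True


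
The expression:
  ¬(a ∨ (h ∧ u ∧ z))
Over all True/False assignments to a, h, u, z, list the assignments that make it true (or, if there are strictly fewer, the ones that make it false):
is true only for:
  a=False, h=False, u=False, z=False;
  a=False, h=False, u=False, z=True;
  a=False, h=False, u=True, z=False;
  a=False, h=False, u=True, z=True;
  a=False, h=True, u=False, z=False;
  a=False, h=True, u=False, z=True;
  a=False, h=True, u=True, z=False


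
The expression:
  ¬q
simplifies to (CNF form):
¬q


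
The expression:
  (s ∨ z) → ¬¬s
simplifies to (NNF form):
s ∨ ¬z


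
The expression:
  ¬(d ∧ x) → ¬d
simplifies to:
x ∨ ¬d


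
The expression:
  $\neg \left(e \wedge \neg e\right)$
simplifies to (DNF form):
$\text{True}$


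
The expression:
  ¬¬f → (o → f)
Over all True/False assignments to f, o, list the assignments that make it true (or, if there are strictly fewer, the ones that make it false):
is always true.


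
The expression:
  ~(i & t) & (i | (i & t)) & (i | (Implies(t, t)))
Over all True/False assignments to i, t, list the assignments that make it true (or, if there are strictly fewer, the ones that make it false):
is true only for:
  i=True, t=False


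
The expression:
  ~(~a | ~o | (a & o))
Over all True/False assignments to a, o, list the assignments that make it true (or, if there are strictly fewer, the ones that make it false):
is never true.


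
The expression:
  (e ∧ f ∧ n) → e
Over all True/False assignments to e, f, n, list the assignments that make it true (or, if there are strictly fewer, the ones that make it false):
is always true.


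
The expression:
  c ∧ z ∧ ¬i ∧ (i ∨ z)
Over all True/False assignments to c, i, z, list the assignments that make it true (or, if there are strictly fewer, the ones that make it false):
is true only for:
  c=True, i=False, z=True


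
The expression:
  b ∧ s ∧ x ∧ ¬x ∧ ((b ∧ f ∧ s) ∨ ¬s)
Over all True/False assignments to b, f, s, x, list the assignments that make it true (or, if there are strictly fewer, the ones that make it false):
is never true.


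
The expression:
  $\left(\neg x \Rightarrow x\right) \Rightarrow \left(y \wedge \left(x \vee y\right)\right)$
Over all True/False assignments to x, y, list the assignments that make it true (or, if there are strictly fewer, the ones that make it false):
is false only for:
  x=True, y=False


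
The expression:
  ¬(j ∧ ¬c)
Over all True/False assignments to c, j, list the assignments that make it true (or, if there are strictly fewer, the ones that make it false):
is false only for:
  c=False, j=True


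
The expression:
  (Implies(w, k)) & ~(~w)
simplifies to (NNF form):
k & w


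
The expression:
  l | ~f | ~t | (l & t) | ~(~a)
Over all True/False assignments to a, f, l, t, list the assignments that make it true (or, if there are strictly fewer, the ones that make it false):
is false only for:
  a=False, f=True, l=False, t=True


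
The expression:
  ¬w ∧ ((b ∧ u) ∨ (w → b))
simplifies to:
¬w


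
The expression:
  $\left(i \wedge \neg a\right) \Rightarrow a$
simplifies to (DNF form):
$a \vee \neg i$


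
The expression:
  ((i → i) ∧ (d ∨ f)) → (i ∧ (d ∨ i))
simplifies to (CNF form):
(i ∨ ¬d) ∧ (i ∨ ¬f)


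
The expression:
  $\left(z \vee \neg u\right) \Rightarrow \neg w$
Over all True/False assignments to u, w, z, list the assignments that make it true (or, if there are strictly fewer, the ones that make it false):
is false only for:
  u=False, w=True, z=False;
  u=False, w=True, z=True;
  u=True, w=True, z=True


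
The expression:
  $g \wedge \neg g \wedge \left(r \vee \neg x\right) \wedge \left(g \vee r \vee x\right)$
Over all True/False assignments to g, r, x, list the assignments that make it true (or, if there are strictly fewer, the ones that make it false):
is never true.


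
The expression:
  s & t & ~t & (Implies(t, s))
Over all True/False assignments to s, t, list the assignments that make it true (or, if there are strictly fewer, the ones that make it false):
is never true.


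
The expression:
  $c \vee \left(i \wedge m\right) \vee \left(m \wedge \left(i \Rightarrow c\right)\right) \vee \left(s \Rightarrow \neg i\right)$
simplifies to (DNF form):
$c \vee m \vee \neg i \vee \neg s$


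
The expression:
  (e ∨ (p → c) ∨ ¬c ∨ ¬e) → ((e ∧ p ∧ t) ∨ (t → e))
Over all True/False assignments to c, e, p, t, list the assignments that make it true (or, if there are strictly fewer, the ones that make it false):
is false only for:
  c=False, e=False, p=False, t=True;
  c=False, e=False, p=True, t=True;
  c=True, e=False, p=False, t=True;
  c=True, e=False, p=True, t=True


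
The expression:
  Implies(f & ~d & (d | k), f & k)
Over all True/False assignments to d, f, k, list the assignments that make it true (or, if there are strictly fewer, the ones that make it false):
is always true.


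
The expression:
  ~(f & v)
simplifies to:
~f | ~v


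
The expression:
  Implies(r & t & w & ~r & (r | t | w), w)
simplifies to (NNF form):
True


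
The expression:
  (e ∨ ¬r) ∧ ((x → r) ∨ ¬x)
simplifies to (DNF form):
(e ∧ r) ∨ (¬r ∧ ¬x)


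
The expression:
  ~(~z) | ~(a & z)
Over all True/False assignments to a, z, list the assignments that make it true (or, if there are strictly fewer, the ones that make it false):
is always true.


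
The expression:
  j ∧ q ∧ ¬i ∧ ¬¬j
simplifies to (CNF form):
j ∧ q ∧ ¬i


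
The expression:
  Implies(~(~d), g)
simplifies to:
g | ~d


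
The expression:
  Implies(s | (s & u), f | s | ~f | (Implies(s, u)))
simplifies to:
True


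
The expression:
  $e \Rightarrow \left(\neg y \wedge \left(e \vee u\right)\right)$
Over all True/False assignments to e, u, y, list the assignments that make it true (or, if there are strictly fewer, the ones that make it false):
is false only for:
  e=True, u=False, y=True;
  e=True, u=True, y=True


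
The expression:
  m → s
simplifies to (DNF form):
s ∨ ¬m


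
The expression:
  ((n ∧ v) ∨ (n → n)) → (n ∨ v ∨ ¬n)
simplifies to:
True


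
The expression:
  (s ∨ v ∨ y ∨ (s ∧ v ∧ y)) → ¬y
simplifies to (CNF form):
¬y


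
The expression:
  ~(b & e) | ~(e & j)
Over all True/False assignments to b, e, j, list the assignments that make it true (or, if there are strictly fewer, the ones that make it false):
is false only for:
  b=True, e=True, j=True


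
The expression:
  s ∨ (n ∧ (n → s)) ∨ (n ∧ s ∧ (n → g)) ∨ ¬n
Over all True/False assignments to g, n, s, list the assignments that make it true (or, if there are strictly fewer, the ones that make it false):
is false only for:
  g=False, n=True, s=False;
  g=True, n=True, s=False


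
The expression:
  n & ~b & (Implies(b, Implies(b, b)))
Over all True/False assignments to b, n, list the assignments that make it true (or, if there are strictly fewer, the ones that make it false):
is true only for:
  b=False, n=True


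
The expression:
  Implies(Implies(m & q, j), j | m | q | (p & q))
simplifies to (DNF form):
j | m | q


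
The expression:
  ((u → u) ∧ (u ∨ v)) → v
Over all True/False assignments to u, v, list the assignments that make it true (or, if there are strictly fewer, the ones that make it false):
is false only for:
  u=True, v=False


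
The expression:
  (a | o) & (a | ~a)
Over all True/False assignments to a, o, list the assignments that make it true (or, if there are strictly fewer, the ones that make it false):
is false only for:
  a=False, o=False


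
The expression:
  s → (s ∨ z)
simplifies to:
True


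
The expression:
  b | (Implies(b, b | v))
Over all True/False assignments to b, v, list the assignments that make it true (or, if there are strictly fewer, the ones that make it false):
is always true.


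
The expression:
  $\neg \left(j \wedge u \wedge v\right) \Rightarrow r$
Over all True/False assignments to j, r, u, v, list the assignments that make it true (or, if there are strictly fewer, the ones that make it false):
is false only for:
  j=False, r=False, u=False, v=False;
  j=False, r=False, u=False, v=True;
  j=False, r=False, u=True, v=False;
  j=False, r=False, u=True, v=True;
  j=True, r=False, u=False, v=False;
  j=True, r=False, u=False, v=True;
  j=True, r=False, u=True, v=False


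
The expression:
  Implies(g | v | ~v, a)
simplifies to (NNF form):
a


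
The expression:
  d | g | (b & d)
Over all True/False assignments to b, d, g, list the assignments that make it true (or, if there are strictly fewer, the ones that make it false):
is false only for:
  b=False, d=False, g=False;
  b=True, d=False, g=False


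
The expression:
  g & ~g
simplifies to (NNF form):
False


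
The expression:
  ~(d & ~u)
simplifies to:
u | ~d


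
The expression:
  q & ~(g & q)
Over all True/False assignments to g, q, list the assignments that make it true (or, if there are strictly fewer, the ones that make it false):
is true only for:
  g=False, q=True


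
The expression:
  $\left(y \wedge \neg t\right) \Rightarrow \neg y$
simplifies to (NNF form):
$t \vee \neg y$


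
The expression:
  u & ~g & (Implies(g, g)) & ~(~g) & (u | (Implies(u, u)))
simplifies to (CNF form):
False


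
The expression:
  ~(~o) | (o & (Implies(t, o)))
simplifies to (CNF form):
o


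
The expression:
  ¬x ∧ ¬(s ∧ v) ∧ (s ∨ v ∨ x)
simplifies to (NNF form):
¬x ∧ (s ∨ v) ∧ (¬s ∨ ¬v)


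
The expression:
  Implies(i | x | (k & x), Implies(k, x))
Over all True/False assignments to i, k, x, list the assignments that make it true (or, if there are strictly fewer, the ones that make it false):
is false only for:
  i=True, k=True, x=False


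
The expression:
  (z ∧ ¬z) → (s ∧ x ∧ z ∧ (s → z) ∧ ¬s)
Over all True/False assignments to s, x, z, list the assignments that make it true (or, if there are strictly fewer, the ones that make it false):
is always true.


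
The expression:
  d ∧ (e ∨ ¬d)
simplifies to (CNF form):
d ∧ e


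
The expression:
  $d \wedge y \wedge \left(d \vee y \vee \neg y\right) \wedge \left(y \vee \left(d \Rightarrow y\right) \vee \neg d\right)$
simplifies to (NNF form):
$d \wedge y$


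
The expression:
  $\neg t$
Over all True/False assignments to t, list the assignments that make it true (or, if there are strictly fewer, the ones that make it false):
is true only for:
  t=False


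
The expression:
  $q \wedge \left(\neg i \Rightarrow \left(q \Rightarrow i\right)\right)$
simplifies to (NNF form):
$i \wedge q$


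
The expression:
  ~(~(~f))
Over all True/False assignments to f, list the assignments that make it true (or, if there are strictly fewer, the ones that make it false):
is true only for:
  f=False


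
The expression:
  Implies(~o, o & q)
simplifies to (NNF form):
o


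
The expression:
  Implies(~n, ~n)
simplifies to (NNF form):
True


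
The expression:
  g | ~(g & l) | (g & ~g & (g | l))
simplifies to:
True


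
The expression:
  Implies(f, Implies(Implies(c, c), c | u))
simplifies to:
c | u | ~f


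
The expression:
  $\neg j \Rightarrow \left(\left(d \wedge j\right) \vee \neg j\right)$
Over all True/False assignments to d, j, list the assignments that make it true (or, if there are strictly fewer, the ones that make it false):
is always true.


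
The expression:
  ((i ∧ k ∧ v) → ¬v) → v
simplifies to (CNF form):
v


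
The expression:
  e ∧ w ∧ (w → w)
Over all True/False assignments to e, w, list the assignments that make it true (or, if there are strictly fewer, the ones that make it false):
is true only for:
  e=True, w=True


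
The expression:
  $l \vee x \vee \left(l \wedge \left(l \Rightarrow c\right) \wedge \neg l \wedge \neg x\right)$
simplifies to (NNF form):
$l \vee x$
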